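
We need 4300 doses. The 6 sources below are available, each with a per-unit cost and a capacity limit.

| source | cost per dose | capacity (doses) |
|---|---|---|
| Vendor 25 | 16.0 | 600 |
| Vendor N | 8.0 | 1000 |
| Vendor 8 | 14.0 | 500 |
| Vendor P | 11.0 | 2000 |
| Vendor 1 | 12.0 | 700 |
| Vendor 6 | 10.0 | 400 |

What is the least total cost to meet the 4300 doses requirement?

45200

Fill from the cheapest source first.
Take 1000 from Vendor N at 8.0 ; need 3300 more.
Vendor 6 (10.0): use full 400 ; 2900 doses to go.
Vendor P (11.0): use full 2000 ; 900 doses to go.
Vendor 1 at 12.0: take all 700 doses ; 200 still needed.
Vendor 8 (14.0): take the remaining 200 ; done.
Vendor 25: unused.
Cost = 1000×8.0 + 400×10.0 + 2000×11.0 + 700×12.0 + 200×14.0 = 45200.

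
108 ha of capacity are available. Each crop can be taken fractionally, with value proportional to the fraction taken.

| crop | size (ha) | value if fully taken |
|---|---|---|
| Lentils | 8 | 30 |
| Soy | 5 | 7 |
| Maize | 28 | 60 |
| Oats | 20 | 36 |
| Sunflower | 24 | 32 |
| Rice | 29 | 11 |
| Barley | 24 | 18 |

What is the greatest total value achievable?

182.25

Rank by value-to-size ratio: Lentils 30/8≈3.75, Maize 60/28≈2.14, Oats 36/20≈1.8, Soy 7/5≈1.4, Sunflower 32/24≈1.33, Barley 18/24≈0.75, Rice 11/29≈0.379.
Take all of Lentils (8 ha, value 30) ; 100 ha left.
Take all of Maize (28 ha, value 60) ; 72 ha left.
All 20 ha of Oats fit (value 36) ; 52 remain.
All 5 ha of Soy fit (value 7) ; 47 remain.
Sunflower: take in full, 24 ha for value 32 ; 23 left.
23 ha left: a 23/24 share of Barley gives 18×23/24 = 17.25.
Total value = 182.25.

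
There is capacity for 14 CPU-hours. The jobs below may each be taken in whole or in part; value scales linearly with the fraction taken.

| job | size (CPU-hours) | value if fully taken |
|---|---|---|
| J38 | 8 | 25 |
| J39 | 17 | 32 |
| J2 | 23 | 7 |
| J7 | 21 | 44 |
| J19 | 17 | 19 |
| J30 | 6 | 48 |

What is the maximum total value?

Sort by value density: J30 48/6≈8, J38 25/8≈3.12, J7 44/21≈2.1, J39 32/17≈1.88, J19 19/17≈1.12, J2 7/23≈0.304.
J30: take in full, 6 CPU-hours for value 48 — 8 left.
All 8 CPU-hours of J38 fit (value 25) — 0 remain.
Total value = 73.

73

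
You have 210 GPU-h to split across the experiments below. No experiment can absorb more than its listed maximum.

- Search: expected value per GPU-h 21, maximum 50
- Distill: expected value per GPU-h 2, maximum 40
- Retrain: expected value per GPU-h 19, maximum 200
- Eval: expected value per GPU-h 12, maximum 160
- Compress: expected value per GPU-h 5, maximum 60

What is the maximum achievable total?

4090

Highest expected value per GPU-h first: Search 21 > Retrain 19 > Eval 12 > Compress 5 > Distill 2.
Give Search 50 to hit its cap of 50 — 160 left.
Retrain has room for 200 but only 160 remain, so it gets 160.
Total = 21×50 + 19×160 = 4090.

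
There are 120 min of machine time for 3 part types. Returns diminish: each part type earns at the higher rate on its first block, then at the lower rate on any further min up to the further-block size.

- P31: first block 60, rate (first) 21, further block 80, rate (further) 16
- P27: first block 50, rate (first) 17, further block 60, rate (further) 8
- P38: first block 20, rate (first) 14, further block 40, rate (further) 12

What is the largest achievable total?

Rank every tier by rate: P31/T1 21 > P27/T1 17 > P31/T2 16 > P38/T1 14 > P38/T2 12 > P27/T2 8.
P31 T1 at 21: fill all 60 → 60 left.
P27/T1 (17): +50 → 10 left.
P31/T2: +10 of 80 at 16; pool empty.
Total = 21×60 + 17×50 + 16×10 = 2270.

2270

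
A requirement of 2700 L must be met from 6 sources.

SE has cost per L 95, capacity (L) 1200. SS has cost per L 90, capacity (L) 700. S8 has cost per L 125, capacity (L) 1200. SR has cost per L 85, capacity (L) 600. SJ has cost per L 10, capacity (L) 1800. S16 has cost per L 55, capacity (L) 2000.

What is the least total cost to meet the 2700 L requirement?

67500

Fill from the cheapest source first.
SJ (10): use full 1800 — 900 L to go.
S16 at 55: take 900 of its 2000 — requirement met.
SR, SS, SE, S8: unused.
Cost = 1800×10 + 900×55 = 67500.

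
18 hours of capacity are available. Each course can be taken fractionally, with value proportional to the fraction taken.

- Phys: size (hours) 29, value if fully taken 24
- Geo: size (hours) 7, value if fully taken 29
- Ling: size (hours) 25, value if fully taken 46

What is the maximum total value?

Best value per unit of size first: Geo 29/7≈4.14, Ling 46/25≈1.84, Phys 24/29≈0.828.
Take all of Geo (7 hours, value 29) ; 11 hours left.
11 hours left: a 11/25 share of Ling gives 46×11/25 = 20.24.
Total value = 49.24.

49.24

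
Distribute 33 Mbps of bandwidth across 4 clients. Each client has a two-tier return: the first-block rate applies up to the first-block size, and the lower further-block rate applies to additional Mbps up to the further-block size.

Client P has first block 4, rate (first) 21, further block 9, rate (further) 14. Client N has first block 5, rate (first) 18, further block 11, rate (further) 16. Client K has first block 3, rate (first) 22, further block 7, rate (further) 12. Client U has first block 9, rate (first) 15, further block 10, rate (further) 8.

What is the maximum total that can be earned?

Rank every tier by rate: Client K/tier1 22 > Client P/tier1 21 > Client N/tier1 18 > Client N/tier2 16 > Client U/tier1 15 > Client P/tier2 14 > Client K/tier2 12 > Client U/tier2 8.
Client K tier1 at 22: fill all 3 ; 30 left.
Client P/tier1 (21): +4 ; 26 left.
Fill Client N tier1 block (5 at 18) ; 21 left.
Client N/tier2 (16): +11 ; 10 left.
Fill Client U tier1 block (9 at 15) ; 1 left.
Client P/tier2: +1 of 9 at 14; pool empty.
Total = 22×3 + 21×4 + 18×5 + 16×11 + 15×9 + 14×1 = 565.

565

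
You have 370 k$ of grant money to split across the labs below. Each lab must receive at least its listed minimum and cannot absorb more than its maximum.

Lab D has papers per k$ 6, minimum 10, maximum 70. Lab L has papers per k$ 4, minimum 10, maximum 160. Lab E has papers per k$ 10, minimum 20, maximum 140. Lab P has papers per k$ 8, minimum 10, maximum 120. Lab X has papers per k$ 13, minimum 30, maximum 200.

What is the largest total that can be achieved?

Meeting every minimum uses 10+10+20+10+30 = 80 k$, leaving 290.
Rank by papers per k$: Lab X 13 > Lab E 10 > Lab P 8 > Lab D 6 > Lab L 4.
Lab X: +170 to 200 (cap) — 120 left.
Give Lab E 120 more to hit its cap of 140 — 0 left.
Total = 6×10 + 4×10 + 10×140 + 8×10 + 13×200 = 4180.

4180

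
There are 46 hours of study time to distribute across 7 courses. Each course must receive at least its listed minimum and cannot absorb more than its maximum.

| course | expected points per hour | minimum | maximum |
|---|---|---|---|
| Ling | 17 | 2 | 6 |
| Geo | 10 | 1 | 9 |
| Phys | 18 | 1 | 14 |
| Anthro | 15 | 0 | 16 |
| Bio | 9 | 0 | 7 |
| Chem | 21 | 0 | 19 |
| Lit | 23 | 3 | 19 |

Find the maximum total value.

Meeting every minimum uses 2+1+1+0+0+0+3 = 7 hours, leaving 39.
Highest expected points per hour first: Lit 23 > Chem 21 > Phys 18 > Ling 17 > Anthro 15 > Geo 10 > Bio 9.
Lit takes 16 more to reach its cap of 19 ; 23 left.
Give Chem 19 more to hit its cap of 19 ; 4 left.
Phys: +4 (room for 13) → 5. Pool exhausted.
Total = 17×2 + 10×1 + 18×5 + 21×19 + 23×19 = 970.

970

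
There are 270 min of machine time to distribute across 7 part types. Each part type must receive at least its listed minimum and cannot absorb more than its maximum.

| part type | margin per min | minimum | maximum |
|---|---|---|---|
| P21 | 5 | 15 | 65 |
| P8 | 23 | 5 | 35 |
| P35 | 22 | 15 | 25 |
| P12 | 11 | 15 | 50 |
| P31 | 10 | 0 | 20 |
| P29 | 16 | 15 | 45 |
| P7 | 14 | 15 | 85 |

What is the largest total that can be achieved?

Meeting every minimum uses 15+5+15+15+0+15+15 = 80 min, leaving 190.
Rank by margin per min: P8 23 > P35 22 > P29 16 > P7 14 > P12 11 > P31 10 > P21 5.
P8 takes 30 more to reach its cap of 35 ; 160 left.
Give P35 10 more to hit its cap of 25 ; 150 left.
P29 takes 30 more to reach its cap of 45 ; 120 left.
Give P7 70 more to hit its cap of 85 ; 50 left.
P12: +35 to 50 (cap) ; 15 left.
P31 has room for 20 more but only 15 remain, so it gets 15.
Total = 5×15 + 23×35 + 22×25 + 11×50 + 10×15 + 16×45 + 14×85 = 4040.

4040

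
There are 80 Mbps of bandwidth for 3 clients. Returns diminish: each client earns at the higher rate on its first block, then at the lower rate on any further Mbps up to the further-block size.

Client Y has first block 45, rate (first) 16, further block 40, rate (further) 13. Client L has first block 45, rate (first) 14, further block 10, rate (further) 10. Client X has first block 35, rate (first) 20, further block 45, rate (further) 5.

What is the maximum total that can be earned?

Order all 6 blocks by rate: Client X/T1 20 > Client Y/T1 16 > Client L/T1 14 > Client Y/T2 13 > Client L/T2 10 > Client X/T2 5.
Client X T1 at 20: fill all 35 ; 45 left.
Client Y/T1 (16): +45 ; 0 left.
Total = 20×35 + 16×45 = 1420.

1420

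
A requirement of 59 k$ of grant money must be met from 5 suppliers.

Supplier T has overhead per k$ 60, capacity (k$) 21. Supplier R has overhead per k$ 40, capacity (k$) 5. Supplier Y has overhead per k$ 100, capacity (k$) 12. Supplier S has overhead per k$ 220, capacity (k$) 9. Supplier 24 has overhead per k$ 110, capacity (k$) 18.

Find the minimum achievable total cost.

5300

Fill from the cheapest supplier first.
Take 5 from Supplier R at 40 ; need 54 more.
Supplier T at 60: take all 21 k$ ; 33 still needed.
Supplier Y (100): use full 12 ; 21 k$ to go.
Supplier 24 (110): use full 18 ; 3 k$ to go.
Supplier S at 220: take 3 of its 9 ; requirement met.
Cost = 5×40 + 21×60 + 12×100 + 18×110 + 3×220 = 5300.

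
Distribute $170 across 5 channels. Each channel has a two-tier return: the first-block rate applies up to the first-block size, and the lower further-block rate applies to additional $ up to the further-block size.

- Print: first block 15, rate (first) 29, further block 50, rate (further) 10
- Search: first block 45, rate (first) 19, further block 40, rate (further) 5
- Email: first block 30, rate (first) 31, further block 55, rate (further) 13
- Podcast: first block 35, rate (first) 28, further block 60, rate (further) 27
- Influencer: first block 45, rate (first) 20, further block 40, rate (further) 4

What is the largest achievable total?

4565

Rank every tier by rate: Email/first 31 > Print/first 29 > Podcast/first 28 > Podcast/second 27 > Influencer/first 20 > Search/first 19 > Email/second 13 > Print/second 10 > Search/second 5 > Influencer/second 4.
Email first at 31: fill all 30 → 140 left.
Print first at 29: fill all 15 → 125 left.
Podcast/first (28): +35 → 90 left.
Fill Podcast second block (60 at 27) → 30 left.
Influencer first at 20: only 30 left, fill 30.
Total = 31×30 + 29×15 + 28×35 + 27×60 + 20×30 = 4565.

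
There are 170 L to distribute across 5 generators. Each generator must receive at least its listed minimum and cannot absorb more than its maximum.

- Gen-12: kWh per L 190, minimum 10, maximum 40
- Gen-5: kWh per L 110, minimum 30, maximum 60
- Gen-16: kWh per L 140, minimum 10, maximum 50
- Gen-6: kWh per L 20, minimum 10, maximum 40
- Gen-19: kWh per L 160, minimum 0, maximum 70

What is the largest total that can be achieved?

Meeting every minimum uses 10+30+10+10+0 = 60 L, leaving 110.
Rank by kWh per L: Gen-12 190 > Gen-19 160 > Gen-16 140 > Gen-5 110 > Gen-6 20.
Give Gen-12 30 more to hit its cap of 40 ; 80 left.
Gen-19 takes 70 more to reach its cap of 70 ; 10 left.
Gen-16 has room for 40 more but only 10 remain, so it gets 20.
Total = 190×40 + 110×30 + 140×20 + 20×10 + 160×70 = 25100.

25100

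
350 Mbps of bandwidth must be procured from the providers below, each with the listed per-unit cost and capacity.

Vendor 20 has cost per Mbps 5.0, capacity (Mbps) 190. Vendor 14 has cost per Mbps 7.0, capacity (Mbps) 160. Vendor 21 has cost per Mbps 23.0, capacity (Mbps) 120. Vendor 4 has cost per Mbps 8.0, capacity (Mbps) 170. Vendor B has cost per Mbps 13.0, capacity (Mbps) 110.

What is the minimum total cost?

Use providers in increasing cost order.
Take 190 from Vendor 20 at 5.0 ; need 160 more.
Take 160 from Vendor 14 at 7.0 ; need 0 more.
Vendor 4, Vendor B, Vendor 21: unused.
Cost = 190×5.0 + 160×7.0 = 2070.

2070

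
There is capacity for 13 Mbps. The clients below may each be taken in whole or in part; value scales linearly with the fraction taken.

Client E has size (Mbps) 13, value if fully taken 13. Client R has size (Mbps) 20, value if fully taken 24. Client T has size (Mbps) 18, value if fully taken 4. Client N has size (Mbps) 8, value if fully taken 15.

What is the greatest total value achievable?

21

Rank by value-to-size ratio: Client N 15/8≈1.88, Client R 24/20≈1.2, Client E 13/13≈1, Client T 4/18≈0.222.
Take all of Client N (8 Mbps, value 15) ; 5 Mbps left.
5 Mbps left: a 5/20 share of Client R gives 24×5/20 = 6.
Total value = 21.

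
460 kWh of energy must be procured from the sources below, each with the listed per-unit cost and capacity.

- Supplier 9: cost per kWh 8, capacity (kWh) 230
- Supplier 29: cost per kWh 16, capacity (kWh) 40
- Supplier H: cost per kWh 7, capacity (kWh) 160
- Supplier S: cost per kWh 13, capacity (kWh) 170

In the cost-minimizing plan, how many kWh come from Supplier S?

70

Use sources in increasing cost order.
Supplier H at 7: take all 160 kWh — 300 still needed.
Supplier 9 (8): use full 230 — 70 kWh to go.
Take 70 from Supplier S at 13 to finish.
Supplier 29: unused.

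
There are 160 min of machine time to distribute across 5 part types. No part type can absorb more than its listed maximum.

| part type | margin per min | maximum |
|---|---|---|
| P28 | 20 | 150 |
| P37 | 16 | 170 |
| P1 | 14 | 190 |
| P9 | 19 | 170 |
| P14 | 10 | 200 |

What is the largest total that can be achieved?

3190

Highest margin per min first: P28 20 > P9 19 > P37 16 > P1 14 > P14 10.
P28 takes 150 to reach its cap of 150 ; 10 left.
Only 10 left; P9 takes them to reach 10.
Total = 20×150 + 19×10 = 3190.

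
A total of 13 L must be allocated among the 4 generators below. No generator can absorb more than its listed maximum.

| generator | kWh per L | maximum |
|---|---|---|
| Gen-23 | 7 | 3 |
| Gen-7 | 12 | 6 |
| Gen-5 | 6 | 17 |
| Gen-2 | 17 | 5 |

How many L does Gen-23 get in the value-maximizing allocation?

Rank by kWh per L: Gen-2 17 > Gen-7 12 > Gen-23 7 > Gen-5 6.
Give Gen-2 5 to hit its cap of 5 — 8 left.
Gen-7: +6 to 6 (cap) — 2 left.
Only 2 left; Gen-23 takes them to reach 2.

2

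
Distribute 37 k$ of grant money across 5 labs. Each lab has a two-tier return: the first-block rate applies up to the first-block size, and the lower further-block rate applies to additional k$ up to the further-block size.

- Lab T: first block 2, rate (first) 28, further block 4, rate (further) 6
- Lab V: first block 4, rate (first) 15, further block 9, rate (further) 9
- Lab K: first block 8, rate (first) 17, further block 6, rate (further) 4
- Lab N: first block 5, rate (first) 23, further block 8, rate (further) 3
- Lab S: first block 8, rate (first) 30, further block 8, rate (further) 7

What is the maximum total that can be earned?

Order all 10 blocks by rate: Lab S/tier1 30 > Lab T/tier1 28 > Lab N/tier1 23 > Lab K/tier1 17 > Lab V/tier1 15 > Lab V/tier2 9 > Lab S/tier2 7 > Lab T/tier2 6 > Lab K/tier2 4 > Lab N/tier2 3.
Lab S tier1 at 30: fill all 8 — 29 left.
Fill Lab T tier1 block (2 at 28) — 27 left.
Fill Lab N tier1 block (5 at 23) — 22 left.
Lab K tier1 at 17: fill all 8 — 14 left.
Fill Lab V tier1 block (4 at 15) — 10 left.
Lab V/tier2 (9): +9 — 1 left.
Lab S tier2 at 7: only 1 left, fill 1.
Total = 30×8 + 28×2 + 23×5 + 17×8 + 15×4 + 9×9 + 7×1 = 695.

695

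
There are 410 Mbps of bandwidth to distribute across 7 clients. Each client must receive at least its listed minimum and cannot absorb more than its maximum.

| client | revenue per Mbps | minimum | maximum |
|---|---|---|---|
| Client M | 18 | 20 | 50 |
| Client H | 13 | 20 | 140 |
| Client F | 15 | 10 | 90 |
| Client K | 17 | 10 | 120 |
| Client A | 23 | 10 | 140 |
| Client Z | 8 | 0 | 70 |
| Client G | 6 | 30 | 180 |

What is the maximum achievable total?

Meeting every minimum uses 20+20+10+10+10+0+30 = 100 Mbps, leaving 310.
Rank by revenue per Mbps: Client A 23 > Client M 18 > Client K 17 > Client F 15 > Client H 13 > Client Z 8 > Client G 6.
Client A: +130 to 140 (cap) — 180 left.
Client M takes 30 more to reach its cap of 50 — 150 left.
Client K: +110 to 120 (cap) — 40 left.
Only 40 left; Client F takes them to reach 50.
Total = 18×50 + 13×20 + 15×50 + 17×120 + 23×140 + 6×30 = 7350.

7350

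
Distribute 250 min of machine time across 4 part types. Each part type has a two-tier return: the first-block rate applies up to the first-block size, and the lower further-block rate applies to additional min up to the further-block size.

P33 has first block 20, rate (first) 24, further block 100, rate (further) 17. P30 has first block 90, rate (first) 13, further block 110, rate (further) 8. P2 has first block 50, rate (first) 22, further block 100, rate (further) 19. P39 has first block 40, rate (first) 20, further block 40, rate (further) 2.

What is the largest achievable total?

4960

Order all 8 blocks by rate: P33/first 24 > P2/first 22 > P39/first 20 > P2/second 19 > P33/second 17 > P30/first 13 > P30/second 8 > P39/second 2.
Fill P33 first block (20 at 24) ; 230 left.
P2 first at 22: fill all 50 ; 180 left.
P39 first at 20: fill all 40 ; 140 left.
Fill P2 second block (100 at 19) ; 40 left.
P33/second: +40 of 100 at 17; pool empty.
Total = 24×20 + 22×50 + 20×40 + 19×100 + 17×40 = 4960.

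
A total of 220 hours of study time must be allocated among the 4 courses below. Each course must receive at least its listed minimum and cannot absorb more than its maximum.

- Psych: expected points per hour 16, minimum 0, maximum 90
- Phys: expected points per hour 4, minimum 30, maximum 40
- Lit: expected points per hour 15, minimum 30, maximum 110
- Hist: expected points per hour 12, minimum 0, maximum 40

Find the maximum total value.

3060

Meeting every minimum uses 0+30+30+0 = 60 hours, leaving 160.
Highest expected points per hour first: Psych 16 > Lit 15 > Hist 12 > Phys 4.
Give Psych 90 more to hit its cap of 90 → 70 left.
Only 70 left; Lit takes them to reach 100.
Total = 16×90 + 4×30 + 15×100 = 3060.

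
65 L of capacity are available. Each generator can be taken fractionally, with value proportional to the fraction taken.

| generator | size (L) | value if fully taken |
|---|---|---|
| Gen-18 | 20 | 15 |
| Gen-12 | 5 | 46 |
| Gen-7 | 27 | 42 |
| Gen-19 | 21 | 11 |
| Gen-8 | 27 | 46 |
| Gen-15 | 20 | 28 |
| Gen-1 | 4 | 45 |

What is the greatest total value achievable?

181.8

Rank by value-to-size ratio: Gen-1 45/4≈11.2, Gen-12 46/5≈9.2, Gen-8 46/27≈1.7, Gen-7 42/27≈1.56, Gen-15 28/20≈1.4, Gen-18 15/20≈0.75, Gen-19 11/21≈0.524.
Take all of Gen-1 (4 L, value 45) → 61 L left.
Gen-12: take in full, 5 L for value 46 → 56 left.
Gen-8: take in full, 27 L for value 46 → 29 left.
Gen-7: take in full, 27 L for value 42 → 2 left.
2 L left: a 2/20 share of Gen-15 gives 28×2/20 = 2.8.
Total value = 181.8.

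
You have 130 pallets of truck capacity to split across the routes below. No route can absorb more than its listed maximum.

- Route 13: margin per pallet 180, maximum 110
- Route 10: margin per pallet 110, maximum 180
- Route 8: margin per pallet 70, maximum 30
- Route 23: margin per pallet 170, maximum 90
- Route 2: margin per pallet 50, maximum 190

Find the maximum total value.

Rank by margin per pallet: Route 13 180 > Route 23 170 > Route 10 110 > Route 8 70 > Route 2 50.
Route 13: +110 to 110 (cap) → 20 left.
Only 20 left; Route 23 takes them to reach 20.
Total = 180×110 + 170×20 = 23200.

23200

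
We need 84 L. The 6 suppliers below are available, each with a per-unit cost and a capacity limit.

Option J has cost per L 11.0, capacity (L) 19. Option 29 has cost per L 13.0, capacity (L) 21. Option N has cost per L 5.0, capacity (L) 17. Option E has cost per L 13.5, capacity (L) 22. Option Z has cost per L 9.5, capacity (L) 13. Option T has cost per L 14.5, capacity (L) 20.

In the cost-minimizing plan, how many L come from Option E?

14

Fill from the cheapest supplier first.
Option N (5.0): use full 17 → 67 L to go.
Option Z at 9.5: take all 13 L → 54 still needed.
Option J at 11.0: take all 19 L → 35 still needed.
Take 21 from Option 29 at 13.0 → need 14 more.
Option E (13.5): take the remaining 14 → done.
Option T: unused.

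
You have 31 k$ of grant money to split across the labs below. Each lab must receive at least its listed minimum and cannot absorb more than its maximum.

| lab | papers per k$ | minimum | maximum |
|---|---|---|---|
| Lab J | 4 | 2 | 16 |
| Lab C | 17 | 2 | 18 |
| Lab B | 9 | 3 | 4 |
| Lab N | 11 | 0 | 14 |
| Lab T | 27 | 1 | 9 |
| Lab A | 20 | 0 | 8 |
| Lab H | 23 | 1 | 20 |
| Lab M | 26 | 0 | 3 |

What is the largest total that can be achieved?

Meeting every minimum uses 2+2+3+0+1+0+1+0 = 9 k$, leaving 22.
Highest papers per k$ first: Lab T 27 > Lab M 26 > Lab H 23 > Lab A 20 > Lab C 17 > Lab N 11 > Lab B 9 > Lab J 4.
Give Lab T 8 more to hit its cap of 9 — 14 left.
Lab M: +3 to 3 (cap) — 11 left.
Lab H: +11 (room for 19) → 12. Pool exhausted.
Total = 4×2 + 17×2 + 9×3 + 27×9 + 23×12 + 26×3 = 666.

666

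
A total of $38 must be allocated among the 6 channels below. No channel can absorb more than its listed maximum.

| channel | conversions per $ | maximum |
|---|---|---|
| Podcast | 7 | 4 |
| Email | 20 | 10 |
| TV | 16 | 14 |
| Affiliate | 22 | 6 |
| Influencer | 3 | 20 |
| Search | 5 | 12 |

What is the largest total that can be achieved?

604

Rank by conversions per $: Affiliate 22 > Email 20 > TV 16 > Podcast 7 > Search 5 > Influencer 3.
Affiliate takes 6 to reach its cap of 6 ; 32 left.
Email: +10 to 10 (cap) ; 22 left.
TV takes 14 to reach its cap of 14 ; 8 left.
Give Podcast 4 to hit its cap of 4 ; 4 left.
Only 4 left; Search takes them to reach 4.
Total = 7×4 + 20×10 + 16×14 + 22×6 + 5×4 = 604.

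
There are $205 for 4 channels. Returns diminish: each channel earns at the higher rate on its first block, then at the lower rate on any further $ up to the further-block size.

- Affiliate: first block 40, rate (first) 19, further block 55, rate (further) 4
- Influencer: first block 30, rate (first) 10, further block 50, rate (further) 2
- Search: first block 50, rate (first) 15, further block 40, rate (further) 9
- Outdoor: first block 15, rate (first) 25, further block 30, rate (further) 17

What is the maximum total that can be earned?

3055

Treat each block as its own option and order by rate: Outdoor/tier1 25 > Affiliate/tier1 19 > Outdoor/tier2 17 > Search/tier1 15 > Influencer/tier1 10 > Search/tier2 9 > Affiliate/tier2 4 > Influencer/tier2 2.
Fill Outdoor tier1 block (15 at 25) — 190 left.
Affiliate tier1 at 19: fill all 40 — 150 left.
Outdoor/tier2 (17): +30 — 120 left.
Search tier1 at 15: fill all 50 — 70 left.
Influencer/tier1 (10): +30 — 40 left.
Fill Search tier2 block (40 at 9) — 0 left.
Total = 25×15 + 19×40 + 17×30 + 15×50 + 10×30 + 9×40 = 3055.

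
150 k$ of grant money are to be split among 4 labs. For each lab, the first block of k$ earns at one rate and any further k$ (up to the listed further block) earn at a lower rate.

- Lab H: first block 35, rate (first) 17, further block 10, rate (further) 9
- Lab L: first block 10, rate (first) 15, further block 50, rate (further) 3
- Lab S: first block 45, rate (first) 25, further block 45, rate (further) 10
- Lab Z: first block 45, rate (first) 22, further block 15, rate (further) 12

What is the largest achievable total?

3040

Treat each block as its own option and order by rate: Lab S/T1 25 > Lab Z/T1 22 > Lab H/T1 17 > Lab L/T1 15 > Lab Z/T2 12 > Lab S/T2 10 > Lab H/T2 9 > Lab L/T2 3.
Fill Lab S T1 block (45 at 25) — 105 left.
Fill Lab Z T1 block (45 at 22) — 60 left.
Fill Lab H T1 block (35 at 17) — 25 left.
Lab L T1 at 15: fill all 10 — 15 left.
Lab Z/T2 (12): +15 — 0 left.
Total = 25×45 + 22×45 + 17×35 + 15×10 + 12×15 = 3040.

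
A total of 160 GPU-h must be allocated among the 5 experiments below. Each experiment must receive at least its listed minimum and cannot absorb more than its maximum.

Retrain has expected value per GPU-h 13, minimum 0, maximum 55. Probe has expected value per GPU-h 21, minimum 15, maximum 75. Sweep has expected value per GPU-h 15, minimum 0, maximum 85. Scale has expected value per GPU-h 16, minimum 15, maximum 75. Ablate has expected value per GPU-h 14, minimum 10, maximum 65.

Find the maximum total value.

2915

Meeting every minimum uses 0+15+0+15+10 = 40 GPU-h, leaving 120.
Rank by expected value per GPU-h: Probe 21 > Scale 16 > Sweep 15 > Ablate 14 > Retrain 13.
Probe: +60 to 75 (cap) ; 60 left.
Scale: +60 to 75 (cap) ; 0 left.
Total = 21×75 + 16×75 + 14×10 = 2915.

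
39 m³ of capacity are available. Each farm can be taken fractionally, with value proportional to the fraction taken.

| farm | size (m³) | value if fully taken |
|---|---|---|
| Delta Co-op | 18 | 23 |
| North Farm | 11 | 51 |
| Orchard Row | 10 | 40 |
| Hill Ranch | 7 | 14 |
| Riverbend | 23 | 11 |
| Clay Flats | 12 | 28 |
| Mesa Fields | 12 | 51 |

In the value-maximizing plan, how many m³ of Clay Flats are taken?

Best value per unit of size first: North Farm 51/11≈4.64, Mesa Fields 51/12≈4.25, Orchard Row 40/10≈4, Clay Flats 28/12≈2.33, Hill Ranch 14/7≈2, Delta Co-op 23/18≈1.28, Riverbend 11/23≈0.478.
Take all of North Farm (11 m³, value 51) — 28 m³ left.
Mesa Fields: take in full, 12 m³ for value 51 — 16 left.
Orchard Row: take in full, 10 m³ for value 40 — 6 left.
Fill the last 6 m³ with part of Clay Flats: 6/12 of it earns 14.

6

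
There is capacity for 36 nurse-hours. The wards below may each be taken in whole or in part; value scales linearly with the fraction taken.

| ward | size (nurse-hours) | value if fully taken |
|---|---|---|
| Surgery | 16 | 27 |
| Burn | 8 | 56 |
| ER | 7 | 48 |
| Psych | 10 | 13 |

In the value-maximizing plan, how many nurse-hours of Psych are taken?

5

Best value per unit of size first: Burn 56/8≈7, ER 48/7≈6.86, Surgery 27/16≈1.69, Psych 13/10≈1.3.
Take all of Burn (8 nurse-hours, value 56) → 28 nurse-hours left.
Take all of ER (7 nurse-hours, value 48) → 21 nurse-hours left.
All 16 nurse-hours of Surgery fit (value 27) → 5 remain.
Only 5 nurse-hours remain; take 5/10 of Psych for value 13×5/10 = 6.5.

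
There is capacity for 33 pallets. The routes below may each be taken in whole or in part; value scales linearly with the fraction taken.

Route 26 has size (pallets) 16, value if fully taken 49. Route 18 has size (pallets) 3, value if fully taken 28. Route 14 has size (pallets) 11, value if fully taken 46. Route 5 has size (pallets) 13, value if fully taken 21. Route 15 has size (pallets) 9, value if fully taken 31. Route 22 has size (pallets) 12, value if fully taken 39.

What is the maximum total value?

Sort by value density: Route 18 28/3≈9.33, Route 14 46/11≈4.18, Route 15 31/9≈3.44, Route 22 39/12≈3.25, Route 26 49/16≈3.06, Route 5 21/13≈1.62.
Route 18: take in full, 3 pallets for value 28 → 30 left.
Route 14: take in full, 11 pallets for value 46 → 19 left.
Route 15: take in full, 9 pallets for value 31 → 10 left.
Only 10 pallets remain; take 10/12 of Route 22 for value 39×10/12 = 32.5.
Total value = 137.5.

137.5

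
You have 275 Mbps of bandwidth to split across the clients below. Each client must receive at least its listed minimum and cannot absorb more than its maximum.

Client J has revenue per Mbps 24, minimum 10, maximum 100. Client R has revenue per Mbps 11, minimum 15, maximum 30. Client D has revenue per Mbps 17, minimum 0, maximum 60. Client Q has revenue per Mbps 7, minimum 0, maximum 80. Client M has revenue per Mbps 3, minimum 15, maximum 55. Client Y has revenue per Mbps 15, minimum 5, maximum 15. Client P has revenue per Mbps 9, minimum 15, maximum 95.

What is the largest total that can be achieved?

Meeting every minimum uses 10+15+0+0+15+5+15 = 60 Mbps, leaving 215.
Order the clients by revenue per Mbps: Client J 24 > Client D 17 > Client Y 15 > Client R 11 > Client P 9 > Client Q 7 > Client M 3.
Give Client J 90 more to hit its cap of 100 ; 125 left.
Client D takes 60 more to reach its cap of 60 ; 65 left.
Client Y takes 10 more to reach its cap of 15 ; 55 left.
Give Client R 15 more to hit its cap of 30 ; 40 left.
Client P: +40 (room for 80) → 55. Pool exhausted.
Total = 24×100 + 11×30 + 17×60 + 3×15 + 15×15 + 9×55 = 4515.

4515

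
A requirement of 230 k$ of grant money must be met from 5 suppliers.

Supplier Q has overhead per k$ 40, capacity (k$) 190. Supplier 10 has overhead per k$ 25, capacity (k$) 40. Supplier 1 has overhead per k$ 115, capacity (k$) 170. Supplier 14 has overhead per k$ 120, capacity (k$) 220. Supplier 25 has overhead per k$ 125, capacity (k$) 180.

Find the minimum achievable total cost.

8600

Use suppliers in increasing cost order.
Supplier 10 at 25: take all 40 k$ ; 190 still needed.
Take 190 from Supplier Q at 40 ; need 0 more.
Supplier 1, Supplier 14, Supplier 25: unused.
Cost = 40×25 + 190×40 = 8600.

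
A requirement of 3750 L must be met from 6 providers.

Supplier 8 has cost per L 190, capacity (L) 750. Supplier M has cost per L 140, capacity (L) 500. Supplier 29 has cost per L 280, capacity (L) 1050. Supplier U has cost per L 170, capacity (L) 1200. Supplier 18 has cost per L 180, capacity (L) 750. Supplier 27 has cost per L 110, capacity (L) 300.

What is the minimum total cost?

Fill from the cheapest provider first.
Supplier 27 (110): use full 300 — 3450 L to go.
Supplier M (140): use full 500 — 2950 L to go.
Take 1200 from Supplier U at 170 — need 1750 more.
Take 750 from Supplier 18 at 180 — need 1000 more.
Supplier 8 at 190: take all 750 L — 250 still needed.
Supplier 29 (280): take the remaining 250 — done.
Cost = 300×110 + 500×140 + 1200×170 + 750×180 + 750×190 + 250×280 = 654500.

654500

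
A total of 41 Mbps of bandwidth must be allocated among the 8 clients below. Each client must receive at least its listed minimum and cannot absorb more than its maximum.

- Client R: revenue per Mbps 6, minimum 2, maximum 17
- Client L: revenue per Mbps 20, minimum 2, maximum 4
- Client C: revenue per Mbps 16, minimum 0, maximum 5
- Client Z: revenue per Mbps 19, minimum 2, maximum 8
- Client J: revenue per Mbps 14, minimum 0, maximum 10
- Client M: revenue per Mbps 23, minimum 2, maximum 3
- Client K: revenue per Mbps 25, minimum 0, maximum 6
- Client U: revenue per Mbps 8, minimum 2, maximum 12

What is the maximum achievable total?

707

Meeting every minimum uses 2+2+0+2+0+2+0+2 = 10 Mbps, leaving 31.
Order the clients by revenue per Mbps: Client K 25 > Client M 23 > Client L 20 > Client Z 19 > Client C 16 > Client J 14 > Client U 8 > Client R 6.
Client K: +6 to 6 (cap) ; 25 left.
Client M: +1 to 3 (cap) ; 24 left.
Give Client L 2 more to hit its cap of 4 ; 22 left.
Client Z takes 6 more to reach its cap of 8 ; 16 left.
Give Client C 5 more to hit its cap of 5 ; 11 left.
Client J takes 10 more to reach its cap of 10 ; 1 left.
Client U has room for 10 more but only 1 remain, so it gets 3.
Total = 6×2 + 20×4 + 16×5 + 19×8 + 14×10 + 23×3 + 25×6 + 8×3 = 707.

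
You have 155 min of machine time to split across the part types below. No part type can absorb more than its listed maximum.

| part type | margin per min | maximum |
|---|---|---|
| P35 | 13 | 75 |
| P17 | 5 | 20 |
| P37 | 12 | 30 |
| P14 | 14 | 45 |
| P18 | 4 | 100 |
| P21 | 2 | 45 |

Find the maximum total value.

Highest margin per min first: P14 14 > P35 13 > P37 12 > P17 5 > P18 4 > P21 2.
P14 takes 45 to reach its cap of 45 — 110 left.
P35 takes 75 to reach its cap of 75 — 35 left.
P37: +30 to 30 (cap) — 5 left.
Only 5 left; P17 takes them to reach 5.
Total = 13×75 + 5×5 + 12×30 + 14×45 = 1990.

1990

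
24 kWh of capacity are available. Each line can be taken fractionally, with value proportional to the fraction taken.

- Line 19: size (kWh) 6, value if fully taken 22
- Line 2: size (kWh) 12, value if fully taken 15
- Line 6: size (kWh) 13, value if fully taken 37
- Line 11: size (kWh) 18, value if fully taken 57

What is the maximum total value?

Best value per unit of size first: Line 19 22/6≈3.67, Line 11 57/18≈3.17, Line 6 37/13≈2.85, Line 2 15/12≈1.25.
All 6 kWh of Line 19 fit (value 22) → 18 remain.
Take all of Line 11 (18 kWh, value 57) → 0 kWh left.
Total value = 79.

79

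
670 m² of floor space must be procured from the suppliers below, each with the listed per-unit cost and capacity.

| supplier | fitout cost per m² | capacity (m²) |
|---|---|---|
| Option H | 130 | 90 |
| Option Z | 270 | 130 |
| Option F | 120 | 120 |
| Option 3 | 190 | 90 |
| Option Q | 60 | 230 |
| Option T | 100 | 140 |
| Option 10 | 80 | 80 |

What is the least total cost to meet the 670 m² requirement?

62200

Cheapest first:
Option Q at 60: take all 230 m² — 440 still needed.
Option 10 (80): use full 80 — 360 m² to go.
Take 140 from Option T at 100 — need 220 more.
Take 120 from Option F at 120 — need 100 more.
Option H (130): use full 90 — 10 m² to go.
Option 3 at 190: take 10 of its 90 — requirement met.
Option Z: unused.
Cost = 230×60 + 80×80 + 140×100 + 120×120 + 90×130 + 10×190 = 62200.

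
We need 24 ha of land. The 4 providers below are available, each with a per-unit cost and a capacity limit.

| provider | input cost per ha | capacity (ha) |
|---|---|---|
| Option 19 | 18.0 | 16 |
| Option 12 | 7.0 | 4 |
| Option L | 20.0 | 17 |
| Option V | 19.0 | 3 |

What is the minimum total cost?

Use providers in increasing cost order.
Option 12 at 7.0: take all 4 ha ; 20 still needed.
Take 16 from Option 19 at 18.0 ; need 4 more.
Option V (19.0): use full 3 ; 1 ha to go.
Option L (20.0): take the remaining 1 ; done.
Cost = 4×7.0 + 16×18.0 + 3×19.0 + 1×20.0 = 393.

393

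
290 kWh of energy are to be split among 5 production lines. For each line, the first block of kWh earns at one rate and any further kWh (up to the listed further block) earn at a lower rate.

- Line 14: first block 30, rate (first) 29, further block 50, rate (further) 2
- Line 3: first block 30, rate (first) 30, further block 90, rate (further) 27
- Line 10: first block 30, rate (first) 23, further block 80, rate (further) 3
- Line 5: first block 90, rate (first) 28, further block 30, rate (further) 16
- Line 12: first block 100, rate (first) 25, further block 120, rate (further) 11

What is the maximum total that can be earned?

Order all 10 blocks by rate: Line 3/tier1 30 > Line 14/tier1 29 > Line 5/tier1 28 > Line 3/tier2 27 > Line 12/tier1 25 > Line 10/tier1 23 > Line 5/tier2 16 > Line 12/tier2 11 > Line 10/tier2 3 > Line 14/tier2 2.
Line 3 tier1 at 30: fill all 30 ; 260 left.
Line 14/tier1 (29): +30 ; 230 left.
Line 5 tier1 at 28: fill all 90 ; 140 left.
Line 3/tier2 (27): +90 ; 50 left.
50 remain; put them into Line 12 tier1 at 25.
Total = 30×30 + 29×30 + 28×90 + 27×90 + 25×50 = 7970.

7970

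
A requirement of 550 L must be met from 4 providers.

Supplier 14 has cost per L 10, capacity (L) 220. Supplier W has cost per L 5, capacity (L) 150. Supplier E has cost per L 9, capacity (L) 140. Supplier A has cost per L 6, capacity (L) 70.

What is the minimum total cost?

4330

Fill from the cheapest provider first.
Supplier W at 5: take all 150 L — 400 still needed.
Take 70 from Supplier A at 6 — need 330 more.
Supplier E at 9: take all 140 L — 190 still needed.
Take 190 from Supplier 14 at 10 to finish.
Cost = 150×5 + 70×6 + 140×9 + 190×10 = 4330.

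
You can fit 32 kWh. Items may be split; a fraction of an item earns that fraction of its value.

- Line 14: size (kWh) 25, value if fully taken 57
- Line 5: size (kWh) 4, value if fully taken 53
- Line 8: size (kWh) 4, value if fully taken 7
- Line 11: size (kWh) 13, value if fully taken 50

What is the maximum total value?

137.2

Best value per unit of size first: Line 5 53/4≈13.2, Line 11 50/13≈3.85, Line 14 57/25≈2.28, Line 8 7/4≈1.75.
All 4 kWh of Line 5 fit (value 53) → 28 remain.
All 13 kWh of Line 11 fit (value 50) → 15 remain.
15 kWh left: a 15/25 share of Line 14 gives 57×15/25 = 34.2.
Total value = 137.2.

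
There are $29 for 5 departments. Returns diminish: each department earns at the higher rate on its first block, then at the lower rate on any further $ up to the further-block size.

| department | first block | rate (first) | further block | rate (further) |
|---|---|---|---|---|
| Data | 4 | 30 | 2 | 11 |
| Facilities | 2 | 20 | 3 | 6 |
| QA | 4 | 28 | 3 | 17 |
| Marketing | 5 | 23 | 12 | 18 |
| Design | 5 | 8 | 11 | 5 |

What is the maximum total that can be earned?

637

Order all 10 blocks by rate: Data/first 30 > QA/first 28 > Marketing/first 23 > Facilities/first 20 > Marketing/second 18 > QA/second 17 > Data/second 11 > Design/first 8 > Facilities/second 6 > Design/second 5.
Data first at 30: fill all 4 → 25 left.
Fill QA first block (4 at 28) → 21 left.
Marketing first at 23: fill all 5 → 16 left.
Fill Facilities first block (2 at 20) → 14 left.
Marketing second at 18: fill all 12 → 2 left.
QA second at 17: only 2 left, fill 2.
Total = 30×4 + 28×4 + 23×5 + 20×2 + 18×12 + 17×2 = 637.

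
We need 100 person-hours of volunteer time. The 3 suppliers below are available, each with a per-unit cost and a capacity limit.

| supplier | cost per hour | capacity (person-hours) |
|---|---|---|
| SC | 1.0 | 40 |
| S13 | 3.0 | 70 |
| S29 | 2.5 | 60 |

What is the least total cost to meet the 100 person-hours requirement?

Cheapest first:
SC at 1.0: take all 40 person-hours → 60 still needed.
S29 (2.5): use full 60 → 0 person-hours to go.
S13: unused.
Cost = 40×1.0 + 60×2.5 = 190.

190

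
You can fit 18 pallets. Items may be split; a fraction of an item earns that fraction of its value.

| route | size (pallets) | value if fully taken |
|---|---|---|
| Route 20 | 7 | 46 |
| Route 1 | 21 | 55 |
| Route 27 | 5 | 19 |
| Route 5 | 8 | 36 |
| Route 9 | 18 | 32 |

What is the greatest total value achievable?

Sort by value density: Route 20 46/7≈6.57, Route 5 36/8≈4.5, Route 27 19/5≈3.8, Route 1 55/21≈2.62, Route 9 32/18≈1.78.
Take all of Route 20 (7 pallets, value 46) → 11 pallets left.
Route 5: take in full, 8 pallets for value 36 → 3 left.
Fill the last 3 pallets with part of Route 27: 3/5 of it earns 11.4.
Total value = 93.4.

93.4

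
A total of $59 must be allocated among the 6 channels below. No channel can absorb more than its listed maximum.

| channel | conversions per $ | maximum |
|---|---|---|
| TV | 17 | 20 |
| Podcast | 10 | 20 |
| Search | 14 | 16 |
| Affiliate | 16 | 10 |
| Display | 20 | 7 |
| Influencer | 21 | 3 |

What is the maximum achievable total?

Rank by conversions per $: Influencer 21 > Display 20 > TV 17 > Affiliate 16 > Search 14 > Podcast 10.
Influencer: +3 to 3 (cap) → 56 left.
Give Display 7 to hit its cap of 7 → 49 left.
TV: +20 to 20 (cap) → 29 left.
Give Affiliate 10 to hit its cap of 10 → 19 left.
Search: +16 to 16 (cap) → 3 left.
Podcast: +3 (room for 20) → 3. Pool exhausted.
Total = 17×20 + 10×3 + 14×16 + 16×10 + 20×7 + 21×3 = 957.

957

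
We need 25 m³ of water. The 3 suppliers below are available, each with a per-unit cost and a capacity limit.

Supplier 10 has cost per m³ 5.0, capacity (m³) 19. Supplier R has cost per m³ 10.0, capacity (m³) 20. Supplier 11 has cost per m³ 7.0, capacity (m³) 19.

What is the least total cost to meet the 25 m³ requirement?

137

Fill from the cheapest supplier first.
Supplier 10 at 5.0: take all 19 m³ → 6 still needed.
Supplier 11 at 7.0: take 6 of its 19 → requirement met.
Supplier R: unused.
Cost = 19×5.0 + 6×7.0 = 137.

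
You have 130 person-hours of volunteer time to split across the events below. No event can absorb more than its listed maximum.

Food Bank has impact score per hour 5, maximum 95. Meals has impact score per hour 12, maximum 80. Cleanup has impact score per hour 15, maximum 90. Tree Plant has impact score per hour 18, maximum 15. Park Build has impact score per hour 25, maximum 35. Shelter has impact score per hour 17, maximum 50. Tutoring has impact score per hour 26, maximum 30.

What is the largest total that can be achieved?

2775

Highest impact score per hour first: Tutoring 26 > Park Build 25 > Tree Plant 18 > Shelter 17 > Cleanup 15 > Meals 12 > Food Bank 5.
Give Tutoring 30 to hit its cap of 30 — 100 left.
Park Build takes 35 to reach its cap of 35 — 65 left.
Give Tree Plant 15 to hit its cap of 15 — 50 left.
Shelter takes 50 to reach its cap of 50 — 0 left.
Total = 18×15 + 25×35 + 17×50 + 26×30 = 2775.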